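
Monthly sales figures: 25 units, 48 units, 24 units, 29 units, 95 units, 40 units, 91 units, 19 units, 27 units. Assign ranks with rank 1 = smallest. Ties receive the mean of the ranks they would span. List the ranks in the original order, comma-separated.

Sorted (ascending): 19, 24, 25, 27, 29, 40, 48, 91, 95
No ties — each value takes its position as its rank.

3, 7, 2, 5, 9, 6, 8, 1, 4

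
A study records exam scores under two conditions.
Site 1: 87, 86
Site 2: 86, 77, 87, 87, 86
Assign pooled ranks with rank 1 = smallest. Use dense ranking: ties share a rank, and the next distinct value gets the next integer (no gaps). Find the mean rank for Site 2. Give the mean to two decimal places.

Sorted (ascending): 77, 86, 86, 86, 87, 87, 87
The 3 values of 86 share dense rank 2.
The 3 values of 87 share dense rank 3.
Remaining distinct values take the next consecutive integers.
Site 2 values → pooled ranks: 86→2, 77→1, 87→3, 87→3, 86→2
Mean rank = (2 + 1 + 3 + 3 + 2) / 5 = 2.20

2.20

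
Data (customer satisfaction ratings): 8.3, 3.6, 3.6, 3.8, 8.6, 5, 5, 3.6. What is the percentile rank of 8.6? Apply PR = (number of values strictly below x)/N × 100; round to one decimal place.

87.5

N = 8.
Strictly below 8.6: 7. Equal to 8.6: 1.
PR = 7/8 × 100 = 87.5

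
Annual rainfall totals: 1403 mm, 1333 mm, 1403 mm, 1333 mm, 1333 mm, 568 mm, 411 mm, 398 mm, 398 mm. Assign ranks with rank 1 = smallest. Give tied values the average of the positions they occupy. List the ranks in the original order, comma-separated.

Sorted (ascending): 398, 398, 411, 568, 1333, 1333, 1333, 1403, 1403
The 2 values of 398 occupy positions 1–2 → average rank (1+2)/2 = 1.5.
The 3 values of 1333 occupy positions 5–7 → average rank 6.
The 2 values of 1403 occupy positions 8–9 → average rank (8+9)/2 = 8.5.

8.5, 6, 8.5, 6, 6, 4, 3, 1.5, 1.5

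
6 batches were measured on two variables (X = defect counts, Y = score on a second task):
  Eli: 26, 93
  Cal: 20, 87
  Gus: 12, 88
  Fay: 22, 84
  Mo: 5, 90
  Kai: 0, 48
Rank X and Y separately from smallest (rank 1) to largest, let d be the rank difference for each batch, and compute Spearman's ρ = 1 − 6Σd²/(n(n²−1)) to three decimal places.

Ranks of variable 1: 6, 4, 3, 5, 2, 1
Ranks of variable 2: 6, 3, 4, 2, 5, 1
d = r₁ − r₂: 0, 1, -1, 3, -3, 0
d²: 0, 1, 1, 9, 9, 0; Σd² = 20
ρ = 1 − 6·20/(6·35) = 1 − 120/210 = 0.429

0.429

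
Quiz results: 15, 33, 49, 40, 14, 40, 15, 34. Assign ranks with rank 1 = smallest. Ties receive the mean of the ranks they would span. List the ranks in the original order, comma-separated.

2.5, 4, 8, 6.5, 1, 6.5, 2.5, 5

Sorted (ascending): 14, 15, 15, 33, 34, 40, 40, 49
The 2 values of 15 occupy positions 2–3 → average rank (2+3)/2 = 2.5.
The 2 values of 40 occupy positions 6–7 → average rank (6+7)/2 = 6.5.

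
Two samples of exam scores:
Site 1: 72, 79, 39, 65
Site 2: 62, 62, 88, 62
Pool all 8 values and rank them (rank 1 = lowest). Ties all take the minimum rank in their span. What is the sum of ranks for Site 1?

Sorted (ascending): 39, 62, 62, 62, 65, 72, 79, 88
The 3 values of 62 occupy positions 2–4 → each gets rank 2.
Site 1 values → pooled ranks: 72→6, 79→7, 39→1, 65→5
Rank sum = 6 + 7 + 1 + 5 = 19

19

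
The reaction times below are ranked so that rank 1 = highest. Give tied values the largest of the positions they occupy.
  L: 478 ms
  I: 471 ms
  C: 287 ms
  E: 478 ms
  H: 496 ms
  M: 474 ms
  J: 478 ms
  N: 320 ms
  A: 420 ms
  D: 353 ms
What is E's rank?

4

Sorted (descending): 496, 478, 478, 478, 474, 471, 420, 353, 320, 287
The 3 values of 478 occupy positions 2–4 → each gets rank 4.
E has value 478 ms → rank 4.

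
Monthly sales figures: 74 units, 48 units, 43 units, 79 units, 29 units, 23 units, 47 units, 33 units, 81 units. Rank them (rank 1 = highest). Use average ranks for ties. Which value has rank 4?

48

Sorted (descending): 81, 79, 74, 48, 47, 43, 33, 29, 23
No ties — each value takes its position as its rank.
Rank 4 → value 48.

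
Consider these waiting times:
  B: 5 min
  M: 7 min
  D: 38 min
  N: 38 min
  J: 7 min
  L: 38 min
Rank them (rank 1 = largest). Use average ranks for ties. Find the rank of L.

2

Sorted (descending): 38, 38, 38, 7, 7, 5
The 3 values of 38 occupy positions 1–3 → average rank 2.
The 2 values of 7 occupy positions 4–5 → average rank (4+5)/2 = 4.5.
L has value 38 min → rank 2.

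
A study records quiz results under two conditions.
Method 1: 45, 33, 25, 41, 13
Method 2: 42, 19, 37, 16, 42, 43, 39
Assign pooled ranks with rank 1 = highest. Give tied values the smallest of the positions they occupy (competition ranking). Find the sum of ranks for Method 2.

42

Sorted (descending): 45, 43, 42, 42, 41, 39, 37, 33, 25, 19, 16, 13
The 2 values of 42 occupy positions 3–4 → each gets rank 3.
Method 2 values → pooled ranks: 42→3, 19→10, 37→7, 16→11, 42→3, 43→2, 39→6
Rank sum = 3 + 10 + 7 + 11 + 3 + 2 + 6 = 42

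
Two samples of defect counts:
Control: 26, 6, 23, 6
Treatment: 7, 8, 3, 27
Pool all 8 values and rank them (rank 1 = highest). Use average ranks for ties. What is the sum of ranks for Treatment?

18

Sorted (descending): 27, 26, 23, 8, 7, 6, 6, 3
The 2 values of 6 occupy positions 6–7 → average rank (6+7)/2 = 6.5.
Treatment values → pooled ranks: 7→5, 8→4, 3→8, 27→1
Rank sum = 5 + 4 + 8 + 1 = 18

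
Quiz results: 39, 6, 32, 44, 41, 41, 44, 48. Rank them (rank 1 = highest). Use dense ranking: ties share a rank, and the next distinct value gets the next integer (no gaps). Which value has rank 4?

39

Sorted (descending): 48, 44, 44, 41, 41, 39, 32, 6
The 2 values of 44 share dense rank 2.
The 2 values of 41 share dense rank 3.
Remaining distinct values take the next consecutive integers.
Rank 4 → value 39.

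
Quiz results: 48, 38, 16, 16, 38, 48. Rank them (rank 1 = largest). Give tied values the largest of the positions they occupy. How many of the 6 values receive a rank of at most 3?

2

Sorted (descending): 48, 48, 38, 38, 16, 16
The 2 values of 48 occupy positions 1–2 → each gets rank 2.
The 2 values of 38 occupy positions 3–4 → each gets rank 4.
The 2 values of 16 occupy positions 5–6 → each gets rank 6.
Ranks ≤ 3: {2, 2} → 2 values.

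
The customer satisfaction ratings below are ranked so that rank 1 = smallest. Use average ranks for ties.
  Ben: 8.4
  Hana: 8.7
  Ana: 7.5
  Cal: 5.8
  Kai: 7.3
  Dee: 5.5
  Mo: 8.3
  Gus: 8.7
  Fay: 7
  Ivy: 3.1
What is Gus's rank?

Sorted (ascending): 3.1, 5.5, 5.8, 7, 7.3, 7.5, 8.3, 8.4, 8.7, 8.7
The 2 values of 8.7 occupy positions 9–10 → average rank (9+10)/2 = 9.5.
Gus has value 8.7 → rank 9.5.

9.5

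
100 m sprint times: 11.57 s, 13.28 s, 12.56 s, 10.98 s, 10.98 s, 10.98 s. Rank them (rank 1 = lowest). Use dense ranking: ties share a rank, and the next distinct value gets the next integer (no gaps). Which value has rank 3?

Sorted (ascending): 10.98, 10.98, 10.98, 11.57, 12.56, 13.28
The 3 values of 10.98 share dense rank 1.
Remaining distinct values take the next consecutive integers.
Rank 3 → value 12.56.

12.56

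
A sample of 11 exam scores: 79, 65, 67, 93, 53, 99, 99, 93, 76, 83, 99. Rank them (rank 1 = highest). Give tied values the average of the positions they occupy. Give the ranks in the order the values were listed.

Sorted (descending): 99, 99, 99, 93, 93, 83, 79, 76, 67, 65, 53
The 3 values of 99 occupy positions 1–3 → average rank 2.
The 2 values of 93 occupy positions 4–5 → average rank (4+5)/2 = 4.5.

7, 10, 9, 4.5, 11, 2, 2, 4.5, 8, 6, 2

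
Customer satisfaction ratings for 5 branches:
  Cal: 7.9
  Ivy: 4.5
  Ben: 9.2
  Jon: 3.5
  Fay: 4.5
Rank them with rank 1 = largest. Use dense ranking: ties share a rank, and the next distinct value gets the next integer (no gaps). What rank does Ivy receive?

3

Sorted (descending): 9.2, 7.9, 4.5, 4.5, 3.5
The 2 values of 4.5 share dense rank 3.
Remaining distinct values take the next consecutive integers.
Ivy has value 4.5 → rank 3.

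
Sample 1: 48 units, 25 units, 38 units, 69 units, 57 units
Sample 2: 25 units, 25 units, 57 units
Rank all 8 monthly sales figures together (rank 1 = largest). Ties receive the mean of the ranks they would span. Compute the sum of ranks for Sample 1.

19.5

Sorted (descending): 69, 57, 57, 48, 38, 25, 25, 25
The 2 values of 57 occupy positions 2–3 → average rank (2+3)/2 = 2.5.
The 3 values of 25 occupy positions 6–8 → average rank 7.
Sample 1 values → pooled ranks: 48→4, 25→7, 38→5, 69→1, 57→2.5
Rank sum = 4 + 7 + 5 + 1 + 2.5 = 19.5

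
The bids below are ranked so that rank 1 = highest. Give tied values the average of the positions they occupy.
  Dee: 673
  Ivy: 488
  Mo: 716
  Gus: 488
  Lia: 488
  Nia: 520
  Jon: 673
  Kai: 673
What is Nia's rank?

Sorted (descending): 716, 673, 673, 673, 520, 488, 488, 488
The 3 values of 673 occupy positions 2–4 → average rank 3.
The 3 values of 488 occupy positions 6–8 → average rank 7.
Nia has value 520 → rank 5.

5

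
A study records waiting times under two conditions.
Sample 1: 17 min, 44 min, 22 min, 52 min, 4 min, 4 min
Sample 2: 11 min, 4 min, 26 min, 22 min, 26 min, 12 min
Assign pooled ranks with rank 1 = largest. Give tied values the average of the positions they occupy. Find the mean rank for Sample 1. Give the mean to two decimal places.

6.25

Sorted (descending): 52, 44, 26, 26, 22, 22, 17, 12, 11, 4, 4, 4
The 2 values of 26 occupy positions 3–4 → average rank (3+4)/2 = 3.5.
The 2 values of 22 occupy positions 5–6 → average rank (5+6)/2 = 5.5.
The 3 values of 4 occupy positions 10–12 → average rank 11.
Sample 1 values → pooled ranks: 17→7, 44→2, 22→5.5, 52→1, 4→11, 4→11
Mean rank = (7 + 2 + 5.5 + 1 + 11 + 11) / 6 = 6.25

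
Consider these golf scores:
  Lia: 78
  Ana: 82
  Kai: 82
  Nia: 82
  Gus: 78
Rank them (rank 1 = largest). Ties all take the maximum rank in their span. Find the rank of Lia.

5

Sorted (descending): 82, 82, 82, 78, 78
The 3 values of 82 occupy positions 1–3 → each gets rank 3.
The 2 values of 78 occupy positions 4–5 → each gets rank 5.
Lia has value 78 → rank 5.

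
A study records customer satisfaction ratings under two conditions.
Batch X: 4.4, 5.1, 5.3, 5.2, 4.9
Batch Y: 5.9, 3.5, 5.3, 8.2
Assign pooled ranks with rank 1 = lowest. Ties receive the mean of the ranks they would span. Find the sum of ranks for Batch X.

20.5

Sorted (ascending): 3.5, 4.4, 4.9, 5.1, 5.2, 5.3, 5.3, 5.9, 8.2
The 2 values of 5.3 occupy positions 6–7 → average rank (6+7)/2 = 6.5.
Batch X values → pooled ranks: 4.4→2, 5.1→4, 5.3→6.5, 5.2→5, 4.9→3
Rank sum = 2 + 4 + 6.5 + 5 + 3 = 20.5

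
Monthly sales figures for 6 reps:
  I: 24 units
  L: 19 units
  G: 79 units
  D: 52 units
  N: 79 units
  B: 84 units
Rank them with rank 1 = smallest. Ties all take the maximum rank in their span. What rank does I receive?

Sorted (ascending): 19, 24, 52, 79, 79, 84
The 2 values of 79 occupy positions 4–5 → each gets rank 5.
I has value 24 units → rank 2.

2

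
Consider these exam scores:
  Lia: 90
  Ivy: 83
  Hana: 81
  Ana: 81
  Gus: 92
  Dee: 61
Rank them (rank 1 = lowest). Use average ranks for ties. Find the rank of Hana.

2.5

Sorted (ascending): 61, 81, 81, 83, 90, 92
The 2 values of 81 occupy positions 2–3 → average rank (2+3)/2 = 2.5.
Hana has value 81 → rank 2.5.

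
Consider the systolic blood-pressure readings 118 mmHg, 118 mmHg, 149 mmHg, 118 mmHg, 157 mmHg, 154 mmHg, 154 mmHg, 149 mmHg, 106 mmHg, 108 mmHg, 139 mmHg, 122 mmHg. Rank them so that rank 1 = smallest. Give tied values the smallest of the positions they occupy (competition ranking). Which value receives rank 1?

106

Sorted (ascending): 106, 108, 118, 118, 118, 122, 139, 149, 149, 154, 154, 157
The 3 values of 118 occupy positions 3–5 → each gets rank 3.
The 2 values of 149 occupy positions 8–9 → each gets rank 8.
The 2 values of 154 occupy positions 10–11 → each gets rank 10.
Rank 1 → value 106.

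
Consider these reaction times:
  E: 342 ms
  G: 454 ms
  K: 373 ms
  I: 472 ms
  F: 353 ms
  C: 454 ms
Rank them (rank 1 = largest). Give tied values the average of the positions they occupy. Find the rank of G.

2.5

Sorted (descending): 472, 454, 454, 373, 353, 342
The 2 values of 454 occupy positions 2–3 → average rank (2+3)/2 = 2.5.
G has value 454 ms → rank 2.5.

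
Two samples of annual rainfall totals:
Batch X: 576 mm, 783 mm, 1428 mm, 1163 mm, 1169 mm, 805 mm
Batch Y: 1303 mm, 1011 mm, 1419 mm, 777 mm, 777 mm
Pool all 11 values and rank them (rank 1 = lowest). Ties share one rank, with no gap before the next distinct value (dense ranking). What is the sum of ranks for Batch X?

Sorted (ascending): 576, 777, 777, 783, 805, 1011, 1163, 1169, 1303, 1419, 1428
The 2 values of 777 share dense rank 2.
Remaining distinct values take the next consecutive integers.
Batch X values → pooled ranks: 576→1, 783→3, 1428→10, 1163→6, 1169→7, 805→4
Rank sum = 1 + 3 + 10 + 6 + 7 + 4 = 31

31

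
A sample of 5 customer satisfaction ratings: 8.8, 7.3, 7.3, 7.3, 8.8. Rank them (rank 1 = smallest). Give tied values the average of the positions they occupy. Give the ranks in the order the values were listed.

Sorted (ascending): 7.3, 7.3, 7.3, 8.8, 8.8
The 3 values of 7.3 occupy positions 1–3 → average rank 2.
The 2 values of 8.8 occupy positions 4–5 → average rank (4+5)/2 = 4.5.

4.5, 2, 2, 2, 4.5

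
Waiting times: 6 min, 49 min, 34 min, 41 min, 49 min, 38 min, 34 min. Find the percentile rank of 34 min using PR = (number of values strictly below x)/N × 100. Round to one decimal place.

14.3

N = 7.
Strictly below 34: 1. Equal to 34: 2.
PR = 1/7 × 100 = 14.3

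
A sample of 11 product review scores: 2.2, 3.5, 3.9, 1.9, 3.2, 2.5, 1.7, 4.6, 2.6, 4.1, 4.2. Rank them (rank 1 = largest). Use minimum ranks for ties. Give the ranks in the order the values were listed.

Sorted (descending): 4.6, 4.2, 4.1, 3.9, 3.5, 3.2, 2.6, 2.5, 2.2, 1.9, 1.7
No ties — each value takes its position as its rank.

9, 5, 4, 10, 6, 8, 11, 1, 7, 3, 2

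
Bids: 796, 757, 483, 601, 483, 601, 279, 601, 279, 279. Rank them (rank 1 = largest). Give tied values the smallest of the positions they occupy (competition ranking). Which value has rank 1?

796

Sorted (descending): 796, 757, 601, 601, 601, 483, 483, 279, 279, 279
The 3 values of 601 occupy positions 3–5 → each gets rank 3.
The 2 values of 483 occupy positions 6–7 → each gets rank 6.
The 3 values of 279 occupy positions 8–10 → each gets rank 8.
Rank 1 → value 796.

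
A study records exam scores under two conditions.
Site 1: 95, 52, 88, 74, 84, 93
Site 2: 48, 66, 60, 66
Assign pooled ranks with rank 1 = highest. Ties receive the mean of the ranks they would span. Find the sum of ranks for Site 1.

24

Sorted (descending): 95, 93, 88, 84, 74, 66, 66, 60, 52, 48
The 2 values of 66 occupy positions 6–7 → average rank (6+7)/2 = 6.5.
Site 1 values → pooled ranks: 95→1, 52→9, 88→3, 74→5, 84→4, 93→2
Rank sum = 1 + 9 + 3 + 5 + 4 + 2 = 24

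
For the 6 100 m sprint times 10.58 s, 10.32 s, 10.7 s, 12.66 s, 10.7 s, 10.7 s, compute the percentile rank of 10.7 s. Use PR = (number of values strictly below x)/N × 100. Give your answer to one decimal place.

33.3

N = 6.
Strictly below 10.7: 2. Equal to 10.7: 3.
PR = 2/6 × 100 = 33.3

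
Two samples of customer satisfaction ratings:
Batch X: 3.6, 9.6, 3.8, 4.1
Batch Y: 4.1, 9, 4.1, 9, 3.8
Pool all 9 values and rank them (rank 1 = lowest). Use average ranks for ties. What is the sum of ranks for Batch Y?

Sorted (ascending): 3.6, 3.8, 3.8, 4.1, 4.1, 4.1, 9, 9, 9.6
The 2 values of 3.8 occupy positions 2–3 → average rank (2+3)/2 = 2.5.
The 3 values of 4.1 occupy positions 4–6 → average rank 5.
The 2 values of 9 occupy positions 7–8 → average rank (7+8)/2 = 7.5.
Batch Y values → pooled ranks: 4.1→5, 9→7.5, 4.1→5, 9→7.5, 3.8→2.5
Rank sum = 5 + 7.5 + 5 + 7.5 + 2.5 = 27.5

27.5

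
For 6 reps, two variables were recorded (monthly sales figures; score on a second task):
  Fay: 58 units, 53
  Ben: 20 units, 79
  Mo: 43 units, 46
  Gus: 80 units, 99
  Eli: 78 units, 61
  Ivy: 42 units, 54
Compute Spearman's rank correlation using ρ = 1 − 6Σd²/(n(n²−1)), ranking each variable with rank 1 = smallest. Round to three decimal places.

Ranks of variable 1: 4, 1, 3, 6, 5, 2
Ranks of variable 2: 2, 5, 1, 6, 4, 3
d = r₁ − r₂: 2, -4, 2, 0, 1, -1
d²: 4, 16, 4, 0, 1, 1; Σd² = 26
ρ = 1 − 6·26/(6·35) = 1 − 156/210 = 0.257

0.257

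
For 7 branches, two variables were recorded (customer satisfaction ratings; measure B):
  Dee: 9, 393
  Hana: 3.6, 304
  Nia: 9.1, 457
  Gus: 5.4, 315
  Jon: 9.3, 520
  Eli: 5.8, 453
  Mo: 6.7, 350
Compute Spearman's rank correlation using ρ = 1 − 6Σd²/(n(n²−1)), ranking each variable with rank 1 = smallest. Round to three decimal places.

0.893

Ranks of variable 1: 5, 1, 6, 2, 7, 3, 4
Ranks of variable 2: 4, 1, 6, 2, 7, 5, 3
d = r₁ − r₂: 1, 0, 0, 0, 0, -2, 1
d²: 1, 0, 0, 0, 0, 4, 1; Σd² = 6
ρ = 1 − 6·6/(7·48) = 1 − 36/336 = 0.893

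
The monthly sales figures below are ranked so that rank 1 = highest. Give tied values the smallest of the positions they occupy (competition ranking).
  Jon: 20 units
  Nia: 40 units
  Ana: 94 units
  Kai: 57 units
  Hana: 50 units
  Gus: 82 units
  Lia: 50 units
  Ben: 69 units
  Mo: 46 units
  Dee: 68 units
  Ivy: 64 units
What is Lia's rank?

Sorted (descending): 94, 82, 69, 68, 64, 57, 50, 50, 46, 40, 20
The 2 values of 50 occupy positions 7–8 → each gets rank 7.
Lia has value 50 units → rank 7.

7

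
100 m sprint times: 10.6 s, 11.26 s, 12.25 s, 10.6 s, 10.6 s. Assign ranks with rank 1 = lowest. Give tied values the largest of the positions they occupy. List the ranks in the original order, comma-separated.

3, 4, 5, 3, 3

Sorted (ascending): 10.6, 10.6, 10.6, 11.26, 12.25
The 3 values of 10.6 occupy positions 1–3 → each gets rank 3.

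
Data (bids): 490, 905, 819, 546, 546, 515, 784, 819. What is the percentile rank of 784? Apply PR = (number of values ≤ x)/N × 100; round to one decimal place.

N = 8.
Strictly below 784: 4. Equal to 784: 1.
PR = 5/8 × 100 = 62.5

62.5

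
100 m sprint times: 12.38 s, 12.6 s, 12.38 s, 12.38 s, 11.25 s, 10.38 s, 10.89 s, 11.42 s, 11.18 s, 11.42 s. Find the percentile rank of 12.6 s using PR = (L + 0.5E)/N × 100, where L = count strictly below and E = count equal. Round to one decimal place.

N = 10.
Strictly below 12.6: 9. Equal to 12.6: 1.
PR = (9 + 0.5·1)/10 × 100 = 95.0

95.0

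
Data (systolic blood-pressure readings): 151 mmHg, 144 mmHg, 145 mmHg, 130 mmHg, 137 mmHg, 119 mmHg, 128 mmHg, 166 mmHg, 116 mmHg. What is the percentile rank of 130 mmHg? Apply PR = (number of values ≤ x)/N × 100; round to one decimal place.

44.4

N = 9.
Strictly below 130: 3. Equal to 130: 1.
PR = 4/9 × 100 = 44.4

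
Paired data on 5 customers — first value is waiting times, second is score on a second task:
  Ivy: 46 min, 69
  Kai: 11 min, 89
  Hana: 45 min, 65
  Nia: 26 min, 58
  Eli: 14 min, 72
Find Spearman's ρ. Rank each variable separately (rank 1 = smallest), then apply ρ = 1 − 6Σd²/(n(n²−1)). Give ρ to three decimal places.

Ranks of variable 1: 5, 1, 4, 3, 2
Ranks of variable 2: 3, 5, 2, 1, 4
d = r₁ − r₂: 2, -4, 2, 2, -2
d²: 4, 16, 4, 4, 4; Σd² = 32
ρ = 1 − 6·32/(5·24) = 1 − 192/120 = -0.600

-0.600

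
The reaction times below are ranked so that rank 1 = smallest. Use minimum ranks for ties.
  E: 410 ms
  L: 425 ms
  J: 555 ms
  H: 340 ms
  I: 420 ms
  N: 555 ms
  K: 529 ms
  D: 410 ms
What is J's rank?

Sorted (ascending): 340, 410, 410, 420, 425, 529, 555, 555
The 2 values of 410 occupy positions 2–3 → each gets rank 2.
The 2 values of 555 occupy positions 7–8 → each gets rank 7.
J has value 555 ms → rank 7.

7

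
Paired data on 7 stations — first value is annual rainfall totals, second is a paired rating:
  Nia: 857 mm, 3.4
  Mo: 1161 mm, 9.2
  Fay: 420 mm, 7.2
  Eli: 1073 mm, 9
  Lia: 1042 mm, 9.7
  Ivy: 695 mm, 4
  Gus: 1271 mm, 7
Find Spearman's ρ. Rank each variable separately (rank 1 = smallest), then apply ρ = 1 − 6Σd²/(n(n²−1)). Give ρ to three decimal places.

0.321

Ranks of variable 1: 3, 6, 1, 5, 4, 2, 7
Ranks of variable 2: 1, 6, 4, 5, 7, 2, 3
d = r₁ − r₂: 2, 0, -3, 0, -3, 0, 4
d²: 4, 0, 9, 0, 9, 0, 16; Σd² = 38
ρ = 1 − 6·38/(7·48) = 1 − 228/336 = 0.321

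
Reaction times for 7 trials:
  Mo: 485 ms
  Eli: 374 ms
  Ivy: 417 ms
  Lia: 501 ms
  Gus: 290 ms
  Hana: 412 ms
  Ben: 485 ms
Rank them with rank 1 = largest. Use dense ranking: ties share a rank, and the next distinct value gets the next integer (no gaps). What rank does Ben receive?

Sorted (descending): 501, 485, 485, 417, 412, 374, 290
The 2 values of 485 share dense rank 2.
Remaining distinct values take the next consecutive integers.
Ben has value 485 ms → rank 2.

2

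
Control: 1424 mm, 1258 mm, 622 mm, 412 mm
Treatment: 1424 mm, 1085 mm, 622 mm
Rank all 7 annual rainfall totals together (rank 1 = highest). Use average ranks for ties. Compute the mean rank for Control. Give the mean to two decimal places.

4.25

Sorted (descending): 1424, 1424, 1258, 1085, 622, 622, 412
The 2 values of 1424 occupy positions 1–2 → average rank (1+2)/2 = 1.5.
The 2 values of 622 occupy positions 5–6 → average rank (5+6)/2 = 5.5.
Control values → pooled ranks: 1424→1.5, 1258→3, 622→5.5, 412→7
Mean rank = (1.5 + 3 + 5.5 + 7) / 4 = 4.25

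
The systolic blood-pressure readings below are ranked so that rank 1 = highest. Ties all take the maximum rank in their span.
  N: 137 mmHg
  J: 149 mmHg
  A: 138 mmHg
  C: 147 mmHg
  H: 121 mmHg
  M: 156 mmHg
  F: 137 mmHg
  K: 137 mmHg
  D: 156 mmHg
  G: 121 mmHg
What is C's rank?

4

Sorted (descending): 156, 156, 149, 147, 138, 137, 137, 137, 121, 121
The 2 values of 156 occupy positions 1–2 → each gets rank 2.
The 3 values of 137 occupy positions 6–8 → each gets rank 8.
The 2 values of 121 occupy positions 9–10 → each gets rank 10.
C has value 147 mmHg → rank 4.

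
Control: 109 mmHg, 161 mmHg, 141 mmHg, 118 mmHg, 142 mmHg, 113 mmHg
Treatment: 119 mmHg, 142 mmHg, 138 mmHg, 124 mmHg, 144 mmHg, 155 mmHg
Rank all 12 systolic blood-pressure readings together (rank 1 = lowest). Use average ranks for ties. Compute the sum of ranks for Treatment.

44.5

Sorted (ascending): 109, 113, 118, 119, 124, 138, 141, 142, 142, 144, 155, 161
The 2 values of 142 occupy positions 8–9 → average rank (8+9)/2 = 8.5.
Treatment values → pooled ranks: 119→4, 142→8.5, 138→6, 124→5, 144→10, 155→11
Rank sum = 4 + 8.5 + 6 + 5 + 10 + 11 = 44.5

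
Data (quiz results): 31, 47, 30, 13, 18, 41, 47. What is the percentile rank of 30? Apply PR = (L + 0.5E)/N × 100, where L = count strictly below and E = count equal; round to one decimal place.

35.7

N = 7.
Strictly below 30: 2. Equal to 30: 1.
PR = (2 + 0.5·1)/7 × 100 = 35.7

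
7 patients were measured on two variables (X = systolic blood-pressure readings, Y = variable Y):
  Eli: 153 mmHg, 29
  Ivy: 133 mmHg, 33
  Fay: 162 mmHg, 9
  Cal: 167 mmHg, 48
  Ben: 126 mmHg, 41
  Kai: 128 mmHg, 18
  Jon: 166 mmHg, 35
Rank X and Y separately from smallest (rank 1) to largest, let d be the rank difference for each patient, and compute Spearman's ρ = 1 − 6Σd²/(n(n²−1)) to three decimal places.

0.214

Ranks of variable 1: 4, 3, 5, 7, 1, 2, 6
Ranks of variable 2: 3, 4, 1, 7, 6, 2, 5
d = r₁ − r₂: 1, -1, 4, 0, -5, 0, 1
d²: 1, 1, 16, 0, 25, 0, 1; Σd² = 44
ρ = 1 − 6·44/(7·48) = 1 − 264/336 = 0.214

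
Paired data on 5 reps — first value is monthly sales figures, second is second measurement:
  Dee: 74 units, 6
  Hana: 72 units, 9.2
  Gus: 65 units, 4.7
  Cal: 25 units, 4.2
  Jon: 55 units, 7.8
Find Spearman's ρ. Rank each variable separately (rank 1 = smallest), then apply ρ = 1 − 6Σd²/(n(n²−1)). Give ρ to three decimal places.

0.500

Ranks of variable 1: 5, 4, 3, 1, 2
Ranks of variable 2: 3, 5, 2, 1, 4
d = r₁ − r₂: 2, -1, 1, 0, -2
d²: 4, 1, 1, 0, 4; Σd² = 10
ρ = 1 − 6·10/(5·24) = 1 − 60/120 = 0.500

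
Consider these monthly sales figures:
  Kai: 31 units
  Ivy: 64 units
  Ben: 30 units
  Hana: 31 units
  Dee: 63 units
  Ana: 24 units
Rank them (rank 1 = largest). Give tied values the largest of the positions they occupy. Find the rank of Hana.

4

Sorted (descending): 64, 63, 31, 31, 30, 24
The 2 values of 31 occupy positions 3–4 → each gets rank 4.
Hana has value 31 units → rank 4.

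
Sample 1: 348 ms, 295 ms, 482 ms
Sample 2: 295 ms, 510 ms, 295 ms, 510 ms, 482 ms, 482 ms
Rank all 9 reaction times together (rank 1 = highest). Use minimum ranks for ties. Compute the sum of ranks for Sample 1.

Sorted (descending): 510, 510, 482, 482, 482, 348, 295, 295, 295
The 2 values of 510 occupy positions 1–2 → each gets rank 1.
The 3 values of 482 occupy positions 3–5 → each gets rank 3.
The 3 values of 295 occupy positions 7–9 → each gets rank 7.
Sample 1 values → pooled ranks: 348→6, 295→7, 482→3
Rank sum = 6 + 7 + 3 = 16

16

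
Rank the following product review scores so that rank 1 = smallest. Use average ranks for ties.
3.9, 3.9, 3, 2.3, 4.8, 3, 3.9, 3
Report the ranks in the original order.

Sorted (ascending): 2.3, 3, 3, 3, 3.9, 3.9, 3.9, 4.8
The 3 values of 3 occupy positions 2–4 → average rank 3.
The 3 values of 3.9 occupy positions 5–7 → average rank 6.

6, 6, 3, 1, 8, 3, 6, 3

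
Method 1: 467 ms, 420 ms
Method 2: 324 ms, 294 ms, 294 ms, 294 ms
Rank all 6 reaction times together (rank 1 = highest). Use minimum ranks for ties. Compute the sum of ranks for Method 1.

3

Sorted (descending): 467, 420, 324, 294, 294, 294
The 3 values of 294 occupy positions 4–6 → each gets rank 4.
Method 1 values → pooled ranks: 467→1, 420→2
Rank sum = 1 + 2 = 3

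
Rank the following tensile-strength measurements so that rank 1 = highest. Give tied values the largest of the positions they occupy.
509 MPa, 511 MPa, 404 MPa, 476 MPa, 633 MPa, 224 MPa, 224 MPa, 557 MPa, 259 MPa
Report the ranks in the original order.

4, 3, 6, 5, 1, 9, 9, 2, 7

Sorted (descending): 633, 557, 511, 509, 476, 404, 259, 224, 224
The 2 values of 224 occupy positions 8–9 → each gets rank 9.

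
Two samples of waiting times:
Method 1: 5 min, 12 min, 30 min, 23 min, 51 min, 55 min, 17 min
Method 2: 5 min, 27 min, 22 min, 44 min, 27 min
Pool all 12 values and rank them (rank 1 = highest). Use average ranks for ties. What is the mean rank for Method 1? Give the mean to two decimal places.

6.36

Sorted (descending): 55, 51, 44, 30, 27, 27, 23, 22, 17, 12, 5, 5
The 2 values of 27 occupy positions 5–6 → average rank (5+6)/2 = 5.5.
The 2 values of 5 occupy positions 11–12 → average rank (11+12)/2 = 11.5.
Method 1 values → pooled ranks: 5→11.5, 12→10, 30→4, 23→7, 51→2, 55→1, 17→9
Mean rank = (11.5 + 10 + 4 + 7 + 2 + 1 + 9) / 7 = 6.36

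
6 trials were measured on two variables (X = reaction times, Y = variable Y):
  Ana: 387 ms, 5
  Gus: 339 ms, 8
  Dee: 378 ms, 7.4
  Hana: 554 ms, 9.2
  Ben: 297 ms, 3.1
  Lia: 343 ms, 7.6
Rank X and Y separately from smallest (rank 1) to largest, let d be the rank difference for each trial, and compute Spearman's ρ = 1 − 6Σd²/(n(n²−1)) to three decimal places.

Ranks of variable 1: 5, 2, 4, 6, 1, 3
Ranks of variable 2: 2, 5, 3, 6, 1, 4
d = r₁ − r₂: 3, -3, 1, 0, 0, -1
d²: 9, 9, 1, 0, 0, 1; Σd² = 20
ρ = 1 − 6·20/(6·35) = 1 − 120/210 = 0.429

0.429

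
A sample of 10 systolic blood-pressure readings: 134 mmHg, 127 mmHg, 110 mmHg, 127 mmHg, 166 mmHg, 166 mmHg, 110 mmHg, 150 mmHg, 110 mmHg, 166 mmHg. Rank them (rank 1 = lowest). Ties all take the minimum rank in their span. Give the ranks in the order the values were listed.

6, 4, 1, 4, 8, 8, 1, 7, 1, 8

Sorted (ascending): 110, 110, 110, 127, 127, 134, 150, 166, 166, 166
The 3 values of 110 occupy positions 1–3 → each gets rank 1.
The 2 values of 127 occupy positions 4–5 → each gets rank 4.
The 3 values of 166 occupy positions 8–10 → each gets rank 8.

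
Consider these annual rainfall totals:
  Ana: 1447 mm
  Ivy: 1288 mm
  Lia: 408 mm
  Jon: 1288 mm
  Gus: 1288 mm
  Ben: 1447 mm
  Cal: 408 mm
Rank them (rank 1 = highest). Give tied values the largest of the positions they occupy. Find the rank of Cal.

7

Sorted (descending): 1447, 1447, 1288, 1288, 1288, 408, 408
The 2 values of 1447 occupy positions 1–2 → each gets rank 2.
The 3 values of 1288 occupy positions 3–5 → each gets rank 5.
The 2 values of 408 occupy positions 6–7 → each gets rank 7.
Cal has value 408 mm → rank 7.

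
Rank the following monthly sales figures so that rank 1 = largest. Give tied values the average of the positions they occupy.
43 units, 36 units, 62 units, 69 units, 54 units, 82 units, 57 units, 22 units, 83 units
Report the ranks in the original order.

7, 8, 4, 3, 6, 2, 5, 9, 1

Sorted (descending): 83, 82, 69, 62, 57, 54, 43, 36, 22
No ties — each value takes its position as its rank.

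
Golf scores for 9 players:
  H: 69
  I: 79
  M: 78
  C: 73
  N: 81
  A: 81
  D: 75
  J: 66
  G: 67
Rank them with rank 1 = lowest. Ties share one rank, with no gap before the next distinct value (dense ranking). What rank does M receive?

Sorted (ascending): 66, 67, 69, 73, 75, 78, 79, 81, 81
The 2 values of 81 share dense rank 8.
Remaining distinct values take the next consecutive integers.
M has value 78 → rank 6.

6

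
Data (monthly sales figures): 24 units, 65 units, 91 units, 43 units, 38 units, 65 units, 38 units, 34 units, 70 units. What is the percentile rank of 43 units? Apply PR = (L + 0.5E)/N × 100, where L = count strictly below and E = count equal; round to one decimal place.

50.0

N = 9.
Strictly below 43: 4. Equal to 43: 1.
PR = (4 + 0.5·1)/9 × 100 = 50.0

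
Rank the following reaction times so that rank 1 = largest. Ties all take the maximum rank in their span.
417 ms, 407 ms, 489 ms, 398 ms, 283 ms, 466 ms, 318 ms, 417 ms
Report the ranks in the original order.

4, 5, 1, 6, 8, 2, 7, 4

Sorted (descending): 489, 466, 417, 417, 407, 398, 318, 283
The 2 values of 417 occupy positions 3–4 → each gets rank 4.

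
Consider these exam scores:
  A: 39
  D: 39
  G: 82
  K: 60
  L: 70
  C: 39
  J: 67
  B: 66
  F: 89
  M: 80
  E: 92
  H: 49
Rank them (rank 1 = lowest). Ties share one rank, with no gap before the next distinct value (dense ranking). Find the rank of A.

1

Sorted (ascending): 39, 39, 39, 49, 60, 66, 67, 70, 80, 82, 89, 92
The 3 values of 39 share dense rank 1.
Remaining distinct values take the next consecutive integers.
A has value 39 → rank 1.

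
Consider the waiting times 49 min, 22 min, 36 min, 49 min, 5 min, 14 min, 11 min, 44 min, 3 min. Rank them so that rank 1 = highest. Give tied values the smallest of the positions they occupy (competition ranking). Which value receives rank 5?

22

Sorted (descending): 49, 49, 44, 36, 22, 14, 11, 5, 3
The 2 values of 49 occupy positions 1–2 → each gets rank 1.
Rank 5 → value 22.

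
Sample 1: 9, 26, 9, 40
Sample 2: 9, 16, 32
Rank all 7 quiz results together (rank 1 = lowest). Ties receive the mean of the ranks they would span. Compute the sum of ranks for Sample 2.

12

Sorted (ascending): 9, 9, 9, 16, 26, 32, 40
The 3 values of 9 occupy positions 1–3 → average rank 2.
Sample 2 values → pooled ranks: 9→2, 16→4, 32→6
Rank sum = 2 + 4 + 6 = 12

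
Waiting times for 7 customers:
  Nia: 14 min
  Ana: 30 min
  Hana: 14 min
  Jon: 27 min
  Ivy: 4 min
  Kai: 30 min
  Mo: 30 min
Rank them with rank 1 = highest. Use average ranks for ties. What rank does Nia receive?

5.5

Sorted (descending): 30, 30, 30, 27, 14, 14, 4
The 3 values of 30 occupy positions 1–3 → average rank 2.
The 2 values of 14 occupy positions 5–6 → average rank (5+6)/2 = 5.5.
Nia has value 14 min → rank 5.5.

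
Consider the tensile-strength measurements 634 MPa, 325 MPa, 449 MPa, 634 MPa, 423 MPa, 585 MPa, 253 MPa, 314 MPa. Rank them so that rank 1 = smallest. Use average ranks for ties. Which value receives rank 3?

Sorted (ascending): 253, 314, 325, 423, 449, 585, 634, 634
The 2 values of 634 occupy positions 7–8 → average rank (7+8)/2 = 7.5.
Rank 3 → value 325.

325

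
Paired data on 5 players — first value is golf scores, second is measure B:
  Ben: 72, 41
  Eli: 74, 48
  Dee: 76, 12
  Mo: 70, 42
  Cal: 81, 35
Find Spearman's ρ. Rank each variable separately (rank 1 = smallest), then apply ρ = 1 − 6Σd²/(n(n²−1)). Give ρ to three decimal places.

Ranks of variable 1: 2, 3, 4, 1, 5
Ranks of variable 2: 3, 5, 1, 4, 2
d = r₁ − r₂: -1, -2, 3, -3, 3
d²: 1, 4, 9, 9, 9; Σd² = 32
ρ = 1 − 6·32/(5·24) = 1 − 192/120 = -0.600

-0.600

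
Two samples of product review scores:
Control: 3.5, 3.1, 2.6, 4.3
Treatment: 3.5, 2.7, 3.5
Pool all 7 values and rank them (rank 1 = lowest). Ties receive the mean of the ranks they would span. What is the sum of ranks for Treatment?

Sorted (ascending): 2.6, 2.7, 3.1, 3.5, 3.5, 3.5, 4.3
The 3 values of 3.5 occupy positions 4–6 → average rank 5.
Treatment values → pooled ranks: 3.5→5, 2.7→2, 3.5→5
Rank sum = 5 + 2 + 5 = 12

12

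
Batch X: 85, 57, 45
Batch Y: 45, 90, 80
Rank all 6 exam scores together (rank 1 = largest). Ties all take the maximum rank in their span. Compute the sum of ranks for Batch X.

12

Sorted (descending): 90, 85, 80, 57, 45, 45
The 2 values of 45 occupy positions 5–6 → each gets rank 6.
Batch X values → pooled ranks: 85→2, 57→4, 45→6
Rank sum = 2 + 4 + 6 = 12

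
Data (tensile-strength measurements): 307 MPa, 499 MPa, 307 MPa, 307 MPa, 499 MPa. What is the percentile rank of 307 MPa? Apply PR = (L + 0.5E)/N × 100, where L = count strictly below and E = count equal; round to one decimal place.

N = 5.
Strictly below 307: 0. Equal to 307: 3.
PR = (0 + 0.5·3)/5 × 100 = 30.0

30.0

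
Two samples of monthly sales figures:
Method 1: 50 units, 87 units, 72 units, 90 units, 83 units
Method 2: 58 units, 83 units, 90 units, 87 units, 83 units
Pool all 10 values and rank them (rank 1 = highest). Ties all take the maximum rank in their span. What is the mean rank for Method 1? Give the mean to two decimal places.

6.20

Sorted (descending): 90, 90, 87, 87, 83, 83, 83, 72, 58, 50
The 2 values of 90 occupy positions 1–2 → each gets rank 2.
The 2 values of 87 occupy positions 3–4 → each gets rank 4.
The 3 values of 83 occupy positions 5–7 → each gets rank 7.
Method 1 values → pooled ranks: 50→10, 87→4, 72→8, 90→2, 83→7
Mean rank = (10 + 4 + 8 + 2 + 7) / 5 = 6.20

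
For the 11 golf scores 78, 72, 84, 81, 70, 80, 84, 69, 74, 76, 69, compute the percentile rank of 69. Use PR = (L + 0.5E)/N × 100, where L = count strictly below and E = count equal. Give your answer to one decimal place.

N = 11.
Strictly below 69: 0. Equal to 69: 2.
PR = (0 + 0.5·2)/11 × 100 = 9.1

9.1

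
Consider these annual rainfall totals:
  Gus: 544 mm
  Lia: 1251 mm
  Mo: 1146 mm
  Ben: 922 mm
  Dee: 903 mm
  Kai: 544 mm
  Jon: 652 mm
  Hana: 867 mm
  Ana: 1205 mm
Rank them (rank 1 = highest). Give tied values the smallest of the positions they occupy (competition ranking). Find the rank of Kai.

8

Sorted (descending): 1251, 1205, 1146, 922, 903, 867, 652, 544, 544
The 2 values of 544 occupy positions 8–9 → each gets rank 8.
Kai has value 544 mm → rank 8.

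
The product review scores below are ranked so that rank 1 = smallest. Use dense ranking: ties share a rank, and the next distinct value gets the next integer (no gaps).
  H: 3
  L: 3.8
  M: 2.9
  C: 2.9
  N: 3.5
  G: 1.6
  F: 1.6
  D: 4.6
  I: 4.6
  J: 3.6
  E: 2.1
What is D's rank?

8

Sorted (ascending): 1.6, 1.6, 2.1, 2.9, 2.9, 3, 3.5, 3.6, 3.8, 4.6, 4.6
The 2 values of 1.6 share dense rank 1.
The 2 values of 2.9 share dense rank 3.
The 2 values of 4.6 share dense rank 8.
Remaining distinct values take the next consecutive integers.
D has value 4.6 → rank 8.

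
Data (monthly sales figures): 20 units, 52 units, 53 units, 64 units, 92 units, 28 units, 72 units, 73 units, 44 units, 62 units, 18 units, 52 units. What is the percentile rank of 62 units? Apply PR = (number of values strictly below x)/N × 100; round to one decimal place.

58.3

N = 12.
Strictly below 62: 7. Equal to 62: 1.
PR = 7/12 × 100 = 58.3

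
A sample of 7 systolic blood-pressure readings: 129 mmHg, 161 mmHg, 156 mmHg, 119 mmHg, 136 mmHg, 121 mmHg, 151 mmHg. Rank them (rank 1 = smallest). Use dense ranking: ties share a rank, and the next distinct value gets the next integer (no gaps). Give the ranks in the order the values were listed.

Sorted (ascending): 119, 121, 129, 136, 151, 156, 161
No ties — each value takes its position as its rank.

3, 7, 6, 1, 4, 2, 5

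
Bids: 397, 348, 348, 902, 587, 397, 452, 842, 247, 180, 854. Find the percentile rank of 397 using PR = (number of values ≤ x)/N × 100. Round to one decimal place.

N = 11.
Strictly below 397: 4. Equal to 397: 2.
PR = 6/11 × 100 = 54.5

54.5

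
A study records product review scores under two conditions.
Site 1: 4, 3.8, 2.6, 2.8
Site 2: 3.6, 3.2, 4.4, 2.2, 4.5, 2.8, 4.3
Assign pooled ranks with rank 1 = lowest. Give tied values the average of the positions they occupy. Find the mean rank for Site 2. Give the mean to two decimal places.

6.50

Sorted (ascending): 2.2, 2.6, 2.8, 2.8, 3.2, 3.6, 3.8, 4, 4.3, 4.4, 4.5
The 2 values of 2.8 occupy positions 3–4 → average rank (3+4)/2 = 3.5.
Site 2 values → pooled ranks: 3.6→6, 3.2→5, 4.4→10, 2.2→1, 4.5→11, 2.8→3.5, 4.3→9
Mean rank = (6 + 5 + 10 + 1 + 11 + 3.5 + 9) / 7 = 6.50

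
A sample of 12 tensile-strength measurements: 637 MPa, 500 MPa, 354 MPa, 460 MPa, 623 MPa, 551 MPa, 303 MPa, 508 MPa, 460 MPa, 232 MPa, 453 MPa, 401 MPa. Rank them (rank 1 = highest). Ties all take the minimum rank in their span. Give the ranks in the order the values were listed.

Sorted (descending): 637, 623, 551, 508, 500, 460, 460, 453, 401, 354, 303, 232
The 2 values of 460 occupy positions 6–7 → each gets rank 6.

1, 5, 10, 6, 2, 3, 11, 4, 6, 12, 8, 9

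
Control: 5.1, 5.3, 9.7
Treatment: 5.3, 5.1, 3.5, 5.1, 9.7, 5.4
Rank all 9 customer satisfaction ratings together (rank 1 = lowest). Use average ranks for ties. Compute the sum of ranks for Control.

17

Sorted (ascending): 3.5, 5.1, 5.1, 5.1, 5.3, 5.3, 5.4, 9.7, 9.7
The 3 values of 5.1 occupy positions 2–4 → average rank 3.
The 2 values of 5.3 occupy positions 5–6 → average rank (5+6)/2 = 5.5.
The 2 values of 9.7 occupy positions 8–9 → average rank (8+9)/2 = 8.5.
Control values → pooled ranks: 5.1→3, 5.3→5.5, 9.7→8.5
Rank sum = 3 + 5.5 + 8.5 = 17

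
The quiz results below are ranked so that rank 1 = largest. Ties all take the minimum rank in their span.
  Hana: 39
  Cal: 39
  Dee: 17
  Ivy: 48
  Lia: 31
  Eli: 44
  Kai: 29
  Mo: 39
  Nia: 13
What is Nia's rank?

Sorted (descending): 48, 44, 39, 39, 39, 31, 29, 17, 13
The 3 values of 39 occupy positions 3–5 → each gets rank 3.
Nia has value 13 → rank 9.

9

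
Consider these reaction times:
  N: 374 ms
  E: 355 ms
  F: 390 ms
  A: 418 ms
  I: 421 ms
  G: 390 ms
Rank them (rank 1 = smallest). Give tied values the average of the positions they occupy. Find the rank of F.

Sorted (ascending): 355, 374, 390, 390, 418, 421
The 2 values of 390 occupy positions 3–4 → average rank (3+4)/2 = 3.5.
F has value 390 ms → rank 3.5.

3.5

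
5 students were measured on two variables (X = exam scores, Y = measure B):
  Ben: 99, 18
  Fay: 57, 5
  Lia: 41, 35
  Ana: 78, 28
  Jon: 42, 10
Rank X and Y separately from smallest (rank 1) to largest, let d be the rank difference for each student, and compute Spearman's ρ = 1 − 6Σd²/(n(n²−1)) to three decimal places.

Ranks of variable 1: 5, 3, 1, 4, 2
Ranks of variable 2: 3, 1, 5, 4, 2
d = r₁ − r₂: 2, 2, -4, 0, 0
d²: 4, 4, 16, 0, 0; Σd² = 24
ρ = 1 − 6·24/(5·24) = 1 − 144/120 = -0.200

-0.200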